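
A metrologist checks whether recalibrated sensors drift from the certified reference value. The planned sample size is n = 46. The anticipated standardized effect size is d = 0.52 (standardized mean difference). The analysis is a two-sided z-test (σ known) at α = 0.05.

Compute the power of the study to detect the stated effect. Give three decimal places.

Power ≈ 0.941

Noncentrality parameter: δ = d·√n = 0.52 × √46 = 3.5268
Critical value for a two-sided test at α = 0.05: z_{α/2} = 1.960.
Power = Φ(δ − 1.960) + Φ(−δ − 1.960) = Φ(1.567) + Φ(-5.487) = 0.9414 + 0.0000 = 0.9414.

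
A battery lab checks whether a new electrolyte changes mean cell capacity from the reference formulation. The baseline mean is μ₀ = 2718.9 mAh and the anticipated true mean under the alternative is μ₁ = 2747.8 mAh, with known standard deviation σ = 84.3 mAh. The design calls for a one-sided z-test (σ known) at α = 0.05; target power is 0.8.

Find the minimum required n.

Standardized effect: d = |μ₁ − μ₀| / σ = |2747.8 − 2718.9| / 84.3 = 0.3428
For power 0.8 need Φ(δ − z_{0.05}) = 0.8, so δ = z_{0.05} + z_{0.20} = 1.645 + 0.842 = 2.486.
δ = d·√n ⇒ n = (δ/d)² = (2.486 / 0.3428)² = 52.61.
Rounding up, n = 53.

n = 53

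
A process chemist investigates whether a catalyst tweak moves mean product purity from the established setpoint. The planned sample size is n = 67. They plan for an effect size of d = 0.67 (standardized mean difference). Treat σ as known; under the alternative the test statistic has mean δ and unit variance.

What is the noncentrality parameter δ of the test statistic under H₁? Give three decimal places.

δ ≈ 5.484

δ = d·√n = 0.67 × √67 = 5.4842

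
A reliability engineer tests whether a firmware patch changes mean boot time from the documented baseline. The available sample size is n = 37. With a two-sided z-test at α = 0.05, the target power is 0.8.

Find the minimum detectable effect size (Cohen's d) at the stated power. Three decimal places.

d ≈ 0.461

Required noncentrality: δ = z_{0.025} + z_{0.20} = 1.960 + 0.842 = 2.802.
(Lower-tail contribution to power is negligible for δ > 0.)
δ = d·√n ⇒ d = δ/√n = 2.802/√37 = 0.4606.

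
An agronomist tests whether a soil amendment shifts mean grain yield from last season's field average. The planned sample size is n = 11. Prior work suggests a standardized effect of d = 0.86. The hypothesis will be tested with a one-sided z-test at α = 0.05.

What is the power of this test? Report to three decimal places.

Power ≈ 0.886

Noncentrality parameter: δ = d·√n = 0.86 × √11 = 2.8523
One-sided α = 0.05 → critical value z_{0.05} = 1.645.
Power = P(Z > 1.645 − δ) = Φ(1.207) = 0.8864.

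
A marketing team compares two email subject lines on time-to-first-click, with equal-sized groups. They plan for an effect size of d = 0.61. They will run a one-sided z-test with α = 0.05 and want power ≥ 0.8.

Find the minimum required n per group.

n = 34 per group

For power 0.8 need Φ(δ − z_{0.05}) = 0.8, so δ = z_{0.05} + z_{0.20} = 1.645 + 0.842 = 2.486.
δ = d·√(n/2) ⇒ n = 2(δ/d)² = 2 × (2.486 / 0.61)² = 33.23.
Rounding up, n = 34 per group.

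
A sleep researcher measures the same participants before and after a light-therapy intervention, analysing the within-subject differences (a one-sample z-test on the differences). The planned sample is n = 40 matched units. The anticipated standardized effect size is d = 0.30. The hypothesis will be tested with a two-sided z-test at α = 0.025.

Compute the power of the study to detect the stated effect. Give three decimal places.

Noncentrality parameter: δ = d·√n = 0.30 × √40 = 1.8974
Critical value for a two-sided test at α = 0.025: z_{α/2} = 2.241.
Power = Φ(δ − 2.241) + Φ(−δ − 2.241) = Φ(-0.344) + Φ(-4.139) = 0.3654 + 0.0000 = 0.3654.

Power ≈ 0.365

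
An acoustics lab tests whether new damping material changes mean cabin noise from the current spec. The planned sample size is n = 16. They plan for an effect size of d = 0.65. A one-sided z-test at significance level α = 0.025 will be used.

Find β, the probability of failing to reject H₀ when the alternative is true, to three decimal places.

Noncentrality parameter: δ = d·√n = 0.65 × √16 = 2.6000
Critical value for a one-sided test at α = 0.025: z_α = 1.960.
Power = Φ(δ − 1.960) = Φ(0.640) = 0.7389.
Type II error: β = 1 − power = 1 − 0.7389 = 0.2611.

β ≈ 0.261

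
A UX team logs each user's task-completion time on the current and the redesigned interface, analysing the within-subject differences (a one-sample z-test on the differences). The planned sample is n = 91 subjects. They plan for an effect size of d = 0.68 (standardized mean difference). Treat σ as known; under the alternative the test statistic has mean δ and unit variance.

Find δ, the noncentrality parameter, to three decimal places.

δ = d·√n = 0.68 × √91 = 6.4868

δ ≈ 6.487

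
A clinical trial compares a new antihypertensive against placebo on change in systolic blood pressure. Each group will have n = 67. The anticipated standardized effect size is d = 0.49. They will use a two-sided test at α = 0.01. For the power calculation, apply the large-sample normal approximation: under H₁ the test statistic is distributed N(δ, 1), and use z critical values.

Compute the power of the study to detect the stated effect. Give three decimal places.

Power ≈ 0.603

Noncentrality parameter: δ = d·√(n/2) = 0.49 × √(67/2) = 2.8361
Critical value for a two-sided test at α = 0.01: z_{α/2} = 2.576.
Power = Φ(δ − 2.576) + Φ(−δ − 2.576) = Φ(0.260) + Φ(-5.412) = 0.6027 + 0.0000 = 0.6027.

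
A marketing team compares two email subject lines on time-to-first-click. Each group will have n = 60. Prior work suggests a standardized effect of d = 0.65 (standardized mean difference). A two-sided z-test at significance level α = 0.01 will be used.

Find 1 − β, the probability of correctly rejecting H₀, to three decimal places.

Noncentrality parameter: δ = d·√(n/2) = 0.65 × √(60/2) = 3.5602
Critical value for a two-sided test at α = 0.01: z_{α/2} = 2.576.
Power = Φ(δ − 2.576) + Φ(−δ − 2.576) = Φ(0.984) + Φ(-6.136) = 0.8375 + 0.0000 = 0.8375.

Power ≈ 0.838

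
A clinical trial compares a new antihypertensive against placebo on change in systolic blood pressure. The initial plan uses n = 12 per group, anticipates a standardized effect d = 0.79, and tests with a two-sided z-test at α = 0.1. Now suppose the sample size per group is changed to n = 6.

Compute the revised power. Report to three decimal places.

Power ≈ 0.392

With n = 6 per group: δ = d·√(n/2) = 0.79 × √(6/2) = 1.3683. Critical value z_{0.05} = 1.645.
Revised power = Φ(δ − 1.645) + Φ(−δ − 1.645) = Φ(-0.277) + Φ(-3.013) = 0.3911 + 0.0013 = 0.3924.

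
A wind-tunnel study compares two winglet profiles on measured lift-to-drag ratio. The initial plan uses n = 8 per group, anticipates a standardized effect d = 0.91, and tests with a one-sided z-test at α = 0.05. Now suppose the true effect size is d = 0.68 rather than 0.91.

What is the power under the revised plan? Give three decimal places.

Power ≈ 0.388

With d = 0.68: δ = d·√(n/2) = 0.68 × √(8/2) = 1.3600. Critical value z_{0.05} = 1.645.
Revised power = P(Z > 1.645 − δ) = Φ(-0.285) = 0.3879.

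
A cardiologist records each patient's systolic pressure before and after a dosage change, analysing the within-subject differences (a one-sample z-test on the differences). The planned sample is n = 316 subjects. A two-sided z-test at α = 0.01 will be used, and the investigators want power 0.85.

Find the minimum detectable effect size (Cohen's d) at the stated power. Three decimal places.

d ≈ 0.203

Need Φ(δ − 2.576) = 0.85, so δ = 2.576 + 1.036 = 3.612.
(Lower-tail contribution to power is negligible for δ > 0.)
δ = d·√n ⇒ d = δ/√n = 3.612/√316 = 0.2032.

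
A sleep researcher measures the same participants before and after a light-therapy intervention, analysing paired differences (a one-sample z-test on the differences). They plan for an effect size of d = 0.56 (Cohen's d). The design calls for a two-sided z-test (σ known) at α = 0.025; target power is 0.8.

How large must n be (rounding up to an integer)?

n = 31

For power 0.8 need Φ(δ − z_{0.0125}) = 0.8, so δ = z_{0.0125} + z_{0.20} = 2.241 + 0.842 = 3.083.
(Ignoring the negligible lower-tail rejection probability gives the usual closed-form inversion.)
δ = d·√n ⇒ n = (δ/d)² = (3.083 / 0.56)² = 30.31.
Rounding up, n = 31.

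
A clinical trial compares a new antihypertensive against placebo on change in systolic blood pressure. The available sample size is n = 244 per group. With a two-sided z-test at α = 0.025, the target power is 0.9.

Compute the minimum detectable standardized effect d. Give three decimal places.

d ≈ 0.319

Required noncentrality: δ = z_{0.0125} + z_{0.10} = 2.241 + 1.282 = 3.523.
(The second rejection-region term Φ(−δ − z_{α/2}) is negligible and dropped.)
δ = d·√(n/2) ⇒ d = δ/√(n/2) = 3.523/√(244/2) = 0.3190.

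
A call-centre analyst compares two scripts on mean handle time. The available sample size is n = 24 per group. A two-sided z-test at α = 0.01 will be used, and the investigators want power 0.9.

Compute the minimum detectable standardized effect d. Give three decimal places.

Required noncentrality: δ = z_{0.005} + z_{0.10} = 2.576 + 1.282 = 3.857.
(Lower-tail contribution to power is negligible for δ > 0.)
δ = d·√(n/2) ⇒ d = δ/√(n/2) = 3.857/√(24/2) = 1.1135.

d ≈ 1.114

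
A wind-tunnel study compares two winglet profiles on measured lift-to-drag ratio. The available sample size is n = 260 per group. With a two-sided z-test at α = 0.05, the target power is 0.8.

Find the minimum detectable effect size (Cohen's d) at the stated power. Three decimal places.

d ≈ 0.246

Required noncentrality: δ = z_{0.025} + z_{0.20} = 1.960 + 0.842 = 2.802.
(The second rejection-region term Φ(−δ − z_{α/2}) is negligible and dropped.)
δ = d·√(n/2) ⇒ d = δ/√(n/2) = 2.802/√(260/2) = 0.2457.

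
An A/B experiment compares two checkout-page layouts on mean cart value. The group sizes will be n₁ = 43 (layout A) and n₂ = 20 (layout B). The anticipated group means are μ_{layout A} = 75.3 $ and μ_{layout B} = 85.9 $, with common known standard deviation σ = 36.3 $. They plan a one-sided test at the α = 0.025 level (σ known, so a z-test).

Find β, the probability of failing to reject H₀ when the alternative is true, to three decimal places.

Standardized effect: d = |μ_{layout A} − μ_{layout B}| / σ = |75.3 − 85.9| / 36.3 = 0.2920
Noncentrality parameter: δ = d / √(1/n₁ + 1/n₂) = 0.2920 / √(1/43 + 1/20) = 1.0789
One-sided α = 0.025 → critical value z_{0.025} = 1.960.
Power = P(Z > 1.960 − δ) = Φ(-0.881) = 0.1891.
Type II error: β = 1 − power = 1 − 0.1891 = 0.8109.

β ≈ 0.811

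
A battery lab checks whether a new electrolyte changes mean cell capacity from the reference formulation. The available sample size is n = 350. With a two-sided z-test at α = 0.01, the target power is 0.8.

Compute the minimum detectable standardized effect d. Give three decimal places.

Required noncentrality: δ = z_{0.005} + z_{0.20} = 2.576 + 0.842 = 3.417.
(Lower-tail contribution to power is negligible for δ > 0.)
δ = d·√n ⇒ d = δ/√n = 3.417/√350 = 0.1827.

d ≈ 0.183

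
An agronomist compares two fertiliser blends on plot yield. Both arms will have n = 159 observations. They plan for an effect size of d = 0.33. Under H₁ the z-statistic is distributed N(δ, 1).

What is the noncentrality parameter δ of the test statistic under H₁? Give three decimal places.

δ ≈ 2.942

The noncentrality parameter scales effect size by the design's sample-size factor: δ = d·√(n/2) = 0.33 × √(159/2) = 2.9424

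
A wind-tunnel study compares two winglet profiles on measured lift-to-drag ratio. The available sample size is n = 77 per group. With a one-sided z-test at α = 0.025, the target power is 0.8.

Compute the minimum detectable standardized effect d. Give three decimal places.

d ≈ 0.452

Required noncentrality: δ = z_{0.025} + z_{0.20} = 1.960 + 0.842 = 2.802.
δ = d·√(n/2) ⇒ d = δ/√(n/2) = 2.802/√(77/2) = 0.4515.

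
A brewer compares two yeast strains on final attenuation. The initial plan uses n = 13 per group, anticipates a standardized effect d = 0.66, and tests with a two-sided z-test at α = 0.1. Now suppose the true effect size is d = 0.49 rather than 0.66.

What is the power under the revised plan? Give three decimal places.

With d = 0.49: δ = d·√(n/2) = 0.49 × √(13/2) = 1.2493. Critical value z_{0.05} = 1.645.
Revised power = Φ(δ − 1.645) + Φ(−δ − 1.645) = Φ(-0.396) + Φ(-2.894) = 0.3462 + 0.0019 = 0.3481.

Power ≈ 0.348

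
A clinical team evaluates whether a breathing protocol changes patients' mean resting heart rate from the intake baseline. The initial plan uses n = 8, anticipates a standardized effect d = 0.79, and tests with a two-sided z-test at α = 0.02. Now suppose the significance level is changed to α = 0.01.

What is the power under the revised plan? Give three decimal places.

δ = d·√n = 0.79 × √8 = 2.2345 (unchanged). New critical value: z_{0.005} = 2.576.
Revised power = Φ(δ − 2.576) + Φ(−δ − 2.576) = Φ(-0.341) + Φ(-4.810) = 0.3664 + 0.0000 = 0.3664.

Power ≈ 0.366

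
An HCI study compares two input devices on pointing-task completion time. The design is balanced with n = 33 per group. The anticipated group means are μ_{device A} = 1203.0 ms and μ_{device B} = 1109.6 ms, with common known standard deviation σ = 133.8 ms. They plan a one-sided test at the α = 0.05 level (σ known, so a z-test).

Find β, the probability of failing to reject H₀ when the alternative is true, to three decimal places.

Standardized effect: d = |μ_{device A} − μ_{device B}| / σ = |1203.0 − 1109.6| / 133.8 = 0.6981
Noncentrality parameter: δ = d·√(n/2) = 0.6981 × √(33/2) = 2.8355
One-sided α = 0.05 → critical value z_{0.05} = 1.645.
Power = Φ(δ − 1.645) = Φ(1.191) = 0.8831.
Type II error: β = 1 − power = 1 − 0.8831 = 0.1169.

β ≈ 0.117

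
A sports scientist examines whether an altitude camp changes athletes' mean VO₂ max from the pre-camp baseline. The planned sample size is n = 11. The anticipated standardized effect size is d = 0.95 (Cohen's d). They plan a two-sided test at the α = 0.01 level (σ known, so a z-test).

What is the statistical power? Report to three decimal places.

Noncentrality parameter: δ = d·√n = 0.95 × √11 = 3.1508
Two-sided α = 0.01 → critical value z_{0.005} = 2.576.
Power = Φ(δ − 2.576) + Φ(−δ − 2.576) = Φ(0.575) + Φ(-5.727) = 0.7173 + 0.0000 = 0.7173.

Power ≈ 0.717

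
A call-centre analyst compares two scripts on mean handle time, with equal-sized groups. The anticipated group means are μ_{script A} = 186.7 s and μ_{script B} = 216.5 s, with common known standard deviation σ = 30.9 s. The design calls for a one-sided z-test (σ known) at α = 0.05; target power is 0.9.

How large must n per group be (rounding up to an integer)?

n = 19 per group

Standardized effect: d = |μ_{script A} − μ_{script B}| / σ = |186.7 − 216.5| / 30.9 = 0.9644
For power 0.9 need Φ(δ − z_{0.05}) = 0.9, so δ = z_{0.05} + z_{0.10} = 1.645 + 1.282 = 2.926.
δ = d·√(n/2) ⇒ n = 2(δ/d)² = 2 × (2.926 / 0.9644)² = 18.42.
Rounding up, n = 19 per group.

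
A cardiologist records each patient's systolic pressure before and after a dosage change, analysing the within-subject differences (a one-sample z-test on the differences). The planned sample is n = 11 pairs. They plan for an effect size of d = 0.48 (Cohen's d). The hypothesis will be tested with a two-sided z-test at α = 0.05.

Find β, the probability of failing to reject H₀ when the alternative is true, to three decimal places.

β ≈ 0.643

Noncentrality parameter: δ = d·√n = 0.48 × √11 = 1.5920
Critical value for a two-sided test at α = 0.05: z_{α/2} = 1.960.
Power = Φ(δ − 1.960) + Φ(−δ − 1.960) = Φ(-0.368) + Φ(-3.552) = 0.3564 + 0.0002 = 0.3566.
Type II error: β = 1 − power = 1 − 0.3566 = 0.6434.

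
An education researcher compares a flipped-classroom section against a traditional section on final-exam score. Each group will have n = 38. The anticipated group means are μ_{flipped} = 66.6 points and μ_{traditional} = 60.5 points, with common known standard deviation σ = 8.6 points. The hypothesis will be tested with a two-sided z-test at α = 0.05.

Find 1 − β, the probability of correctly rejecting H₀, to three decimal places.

Standardized effect: d = |μ_{flipped} − μ_{traditional}| / σ = |66.6 − 60.5| / 8.6 = 0.7093
Noncentrality parameter: δ = d·√(n/2) = 0.7093 × √(38/2) = 3.0918
Critical value for a two-sided test at α = 0.05: z_{α/2} = 1.960.
Power = Φ(δ − 1.960) + Φ(−δ − 1.960) = Φ(1.132) + Φ(-5.052) = 0.8711 + 0.0000 = 0.8711.

Power ≈ 0.871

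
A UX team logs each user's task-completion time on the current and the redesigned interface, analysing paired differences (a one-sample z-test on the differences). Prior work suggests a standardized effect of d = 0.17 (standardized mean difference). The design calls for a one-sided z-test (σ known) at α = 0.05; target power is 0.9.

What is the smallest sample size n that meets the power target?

n = 297

Set Φ(δ − 1.645) = 0.9; then δ − 1.645 = Φ⁻¹(0.9) = 1.282, giving δ = 2.926.
δ = d·√n ⇒ n = (δ/d)² = (2.926 / 0.17)² = 296.33.
Rounding up, n = 297.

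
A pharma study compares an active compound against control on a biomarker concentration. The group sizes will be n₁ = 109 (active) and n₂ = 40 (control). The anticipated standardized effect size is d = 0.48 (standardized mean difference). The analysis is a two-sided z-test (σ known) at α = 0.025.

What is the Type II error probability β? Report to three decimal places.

Noncentrality parameter: δ = d / √(1/n₁ + 1/n₂) = 0.48 / √(1/109 + 1/40) = 2.5965
Two-sided α = 0.025 → critical value z_{0.0125} = 2.241.
Power = Φ(δ − 2.241) + Φ(−δ − 2.241) = Φ(0.355) + Φ(-4.838) = 0.6387 + 0.0000 = 0.6387.
Type II error: β = 1 − power = 1 − 0.6387 = 0.3613.

β ≈ 0.361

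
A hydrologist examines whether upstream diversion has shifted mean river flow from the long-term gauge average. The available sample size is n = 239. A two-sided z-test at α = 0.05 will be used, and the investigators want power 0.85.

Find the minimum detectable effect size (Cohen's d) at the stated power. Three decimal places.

d ≈ 0.194

Required noncentrality: δ = z_{0.025} + z_{0.15} = 1.960 + 1.036 = 2.996.
(Lower-tail contribution to power is negligible for δ > 0.)
δ = d·√n ⇒ d = δ/√n = 2.996/√239 = 0.1938.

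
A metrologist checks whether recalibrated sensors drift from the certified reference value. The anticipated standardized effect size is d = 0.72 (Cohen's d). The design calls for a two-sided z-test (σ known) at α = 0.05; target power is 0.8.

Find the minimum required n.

For power 0.8 need Φ(δ − z_{0.025}) = 0.8, so δ = z_{0.025} + z_{0.20} = 1.960 + 0.842 = 2.802.
(For δ > 0 the lower-tail rejection region contributes negligibly to power, so the one-term inversion is standard.)
δ = d·√n ⇒ n = (δ/d)² = (2.802 / 0.72)² = 15.14.
Round up to the next whole unit.

n = 16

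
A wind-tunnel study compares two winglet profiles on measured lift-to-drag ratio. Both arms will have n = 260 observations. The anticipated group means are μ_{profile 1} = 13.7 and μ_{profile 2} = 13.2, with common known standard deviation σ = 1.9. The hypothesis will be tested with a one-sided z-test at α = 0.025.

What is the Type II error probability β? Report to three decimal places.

β ≈ 0.149

Standardized effect: d = |μ_{profile 1} − μ_{profile 2}| / σ = |13.7 − 13.2| / 1.9 = 0.2632
Noncentrality parameter: λ = d·√(n/2) = 0.2632 × √(260/2) = 3.0005
Critical value for a one-sided test at α = 0.025: z_α = 1.960.
Power = Φ(λ − 1.960) = Φ(1.040) = 0.8509.
Type II error: β = 1 − power = 1 − 0.8509 = 0.1491.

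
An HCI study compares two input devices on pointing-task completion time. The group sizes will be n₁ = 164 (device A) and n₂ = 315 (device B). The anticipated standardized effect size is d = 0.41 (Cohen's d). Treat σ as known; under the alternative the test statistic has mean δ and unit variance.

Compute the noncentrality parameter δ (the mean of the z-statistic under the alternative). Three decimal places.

The noncentrality parameter scales effect size by the design's sample-size factor: δ = d / √(1/n₁ + 1/n₂) = 0.41 / √(1/164 + 1/315) = 4.2579

δ ≈ 4.258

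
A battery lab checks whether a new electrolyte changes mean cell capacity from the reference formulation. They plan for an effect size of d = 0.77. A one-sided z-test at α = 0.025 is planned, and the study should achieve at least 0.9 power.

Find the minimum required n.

Set Φ(δ − 1.960) = 0.9; then δ − 1.960 = Φ⁻¹(0.9) = 1.282, giving δ = 3.242.
δ = d·√n ⇒ n = (δ/d)² = (3.242 / 0.77)² = 17.72.
Round up to the next whole unit.

n = 18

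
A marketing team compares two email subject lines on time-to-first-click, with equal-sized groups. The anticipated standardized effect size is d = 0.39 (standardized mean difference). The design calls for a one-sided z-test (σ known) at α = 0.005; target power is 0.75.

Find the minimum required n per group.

n = 139 per group

Set Φ(δ − 2.576) = 0.75; then δ − 2.576 = Φ⁻¹(0.75) = 0.674, giving δ = 3.250.
δ = d·√(n/2) ⇒ n = 2(δ/d)² = 2 × (3.250 / 0.39)² = 138.92.
Rounding up, n = 139 per group.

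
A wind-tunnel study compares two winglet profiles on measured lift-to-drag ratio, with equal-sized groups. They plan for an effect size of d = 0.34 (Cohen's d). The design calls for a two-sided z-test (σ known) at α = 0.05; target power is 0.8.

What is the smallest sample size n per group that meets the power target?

n = 136 per group

Set Φ(δ − 1.960) = 0.8; then δ − 1.960 = Φ⁻¹(0.8) = 0.842, giving δ = 2.802.
(The Φ(−δ − z_{α/2}) term is vanishingly small for δ > 0 and is dropped in the standard sample-size formula.)
δ = d·√(n/2) ⇒ n = 2(δ/d)² = 2 × (2.802 / 0.34)² = 135.79.
Round up to the next whole unit.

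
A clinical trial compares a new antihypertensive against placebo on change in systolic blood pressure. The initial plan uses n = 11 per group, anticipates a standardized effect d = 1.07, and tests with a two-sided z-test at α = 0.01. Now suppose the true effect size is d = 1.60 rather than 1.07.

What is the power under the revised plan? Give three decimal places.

Power ≈ 0.880

With d = 1.60: δ = d·√(n/2) = 1.60 × √(11/2) = 3.7523. Critical value z_{0.005} = 2.576.
Revised power = Φ(δ − 2.576) + Φ(−δ − 2.576) = Φ(1.177) + Φ(-6.328) = 0.8803 + 0.0000 = 0.8803.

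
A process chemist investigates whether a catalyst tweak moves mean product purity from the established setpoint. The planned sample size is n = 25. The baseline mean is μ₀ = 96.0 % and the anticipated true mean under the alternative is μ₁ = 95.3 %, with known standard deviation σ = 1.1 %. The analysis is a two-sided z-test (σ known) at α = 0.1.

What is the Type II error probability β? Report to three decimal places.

Standardized effect: d = |μ₁ − μ₀| / σ = |95.3 − 96.0| / 1.1 = 0.6364
Noncentrality parameter: δ = d·√n = 0.6364 × √25 = 3.1818
Critical value for a two-sided test at α = 0.1: z_{α/2} = 1.645.
Power = Φ(δ − 1.645) + Φ(−δ − 1.645) = Φ(1.537) + Φ(-4.827) = 0.9378 + 0.0000 = 0.9378.
Type II error: β = 1 − power = 1 − 0.9378 = 0.0622.

β ≈ 0.062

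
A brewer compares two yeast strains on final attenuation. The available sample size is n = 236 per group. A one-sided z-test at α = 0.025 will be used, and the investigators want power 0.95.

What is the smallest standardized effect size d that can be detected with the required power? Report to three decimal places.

Required noncentrality: δ = z_{0.025} + z_{0.05} = 1.960 + 1.645 = 3.605.
δ = d·√(n/2) ⇒ d = δ/√(n/2) = 3.605/√(236/2) = 0.3319.

d ≈ 0.332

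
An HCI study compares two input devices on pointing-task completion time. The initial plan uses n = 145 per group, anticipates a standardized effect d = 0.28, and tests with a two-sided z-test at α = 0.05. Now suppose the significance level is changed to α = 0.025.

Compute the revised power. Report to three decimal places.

Power ≈ 0.557

δ = d·√(n/2) = 0.28 × √(145/2) = 2.3841 (unchanged). New critical value: z_{0.0125} = 2.241.
Revised power = Φ(δ − 2.241) + Φ(−δ − 2.241) = Φ(0.143) + Φ(-4.626) = 0.5567 + 0.0000 = 0.5567.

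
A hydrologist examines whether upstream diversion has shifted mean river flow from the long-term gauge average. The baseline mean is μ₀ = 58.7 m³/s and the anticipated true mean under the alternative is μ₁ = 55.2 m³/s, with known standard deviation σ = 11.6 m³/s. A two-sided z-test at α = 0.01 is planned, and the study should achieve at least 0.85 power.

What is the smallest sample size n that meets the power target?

Standardized effect: d = |μ₁ − μ₀| / σ = |55.2 − 58.7| / 11.6 = 0.3017
Set Φ(δ − 2.576) = 0.85; then δ − 2.576 = Φ⁻¹(0.85) = 1.036, giving δ = 3.612.
(Ignoring the negligible lower-tail rejection probability gives the usual closed-form inversion.)
δ = d·√n ⇒ n = (δ/d)² = (3.612 / 0.3017)² = 143.33.
Round up to the next whole unit.

n = 144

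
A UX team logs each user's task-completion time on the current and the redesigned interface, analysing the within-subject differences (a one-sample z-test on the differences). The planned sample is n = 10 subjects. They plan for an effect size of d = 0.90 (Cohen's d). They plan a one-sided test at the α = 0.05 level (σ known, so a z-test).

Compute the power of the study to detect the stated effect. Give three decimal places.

Power ≈ 0.885

Noncentrality parameter: δ = d·√n = 0.90 × √10 = 2.8460
Critical value for a one-sided test at α = 0.05: z_α = 1.645.
Power = P(Z > 1.645 − δ) = Φ(1.201) = 0.8852.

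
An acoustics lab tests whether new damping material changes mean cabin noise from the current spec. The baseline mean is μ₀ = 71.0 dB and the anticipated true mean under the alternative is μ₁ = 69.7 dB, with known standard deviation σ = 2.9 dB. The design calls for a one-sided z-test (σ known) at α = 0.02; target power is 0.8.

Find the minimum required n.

Standardized effect: d = |μ₁ − μ₀| / σ = |69.7 − 71.0| / 2.9 = 0.4483
For power 0.8 need Φ(δ − z_{0.02}) = 0.8, so δ = z_{0.02} + z_{0.20} = 2.054 + 0.842 = 2.895.
δ = d·√n ⇒ n = (δ/d)² = (2.895 / 0.4483)² = 41.72.
Rounding up, n = 42.

n = 42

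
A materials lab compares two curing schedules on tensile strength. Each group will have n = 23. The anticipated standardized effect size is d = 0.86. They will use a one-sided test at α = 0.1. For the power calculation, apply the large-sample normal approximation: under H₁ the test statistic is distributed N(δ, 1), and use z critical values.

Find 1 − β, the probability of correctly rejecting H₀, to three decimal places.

Power ≈ 0.949

Noncentrality parameter: δ = d·√(n/2) = 0.86 × √(23/2) = 2.9164
Critical value for a one-sided test at α = 0.1: z_α = 1.282.
Power = Φ(δ − 1.282) = Φ(1.635) = 0.9490.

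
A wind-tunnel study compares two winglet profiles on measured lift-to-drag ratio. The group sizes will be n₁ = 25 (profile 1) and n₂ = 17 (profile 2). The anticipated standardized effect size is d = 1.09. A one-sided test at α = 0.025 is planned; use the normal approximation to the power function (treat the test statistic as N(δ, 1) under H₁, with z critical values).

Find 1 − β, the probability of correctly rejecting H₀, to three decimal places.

Noncentrality parameter: δ = d / √(1/n₁ + 1/n₂) = 1.09 / √(1/25 + 1/17) = 3.4673
Critical value for a one-sided test at α = 0.025: z_α = 1.960.
Power = Φ(δ − 1.960) = Φ(1.507) = 0.9341.

Power ≈ 0.934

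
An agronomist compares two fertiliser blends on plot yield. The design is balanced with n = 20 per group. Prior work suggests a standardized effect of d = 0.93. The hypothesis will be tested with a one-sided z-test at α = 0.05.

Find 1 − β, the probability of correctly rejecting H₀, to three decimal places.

Noncentrality parameter: λ = d·√(n/2) = 0.93 × √(20/2) = 2.9409
Critical value for a one-sided test at α = 0.05: z_α = 1.645.
Power = Φ(λ − 1.645) = Φ(1.296) = 0.9025.

Power ≈ 0.903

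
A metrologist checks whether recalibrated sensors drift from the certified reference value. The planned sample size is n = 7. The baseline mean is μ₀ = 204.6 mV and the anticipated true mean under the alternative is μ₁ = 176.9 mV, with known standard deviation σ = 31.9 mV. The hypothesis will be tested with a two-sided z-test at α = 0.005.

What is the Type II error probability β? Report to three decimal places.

β ≈ 0.695

Standardized effect: d = |μ₁ − μ₀| / σ = |176.9 − 204.6| / 31.9 = 0.8683
Noncentrality parameter: δ = d·√n = 0.8683 × √7 = 2.2974
Two-sided α = 0.005 → critical value z_{0.0025} = 2.807.
Power = Φ(δ − 2.807) + Φ(−δ − 2.807) = Φ(-0.510) + Φ(-5.104) = 0.3052 + 0.0000 = 0.3052.
Type II error: β = 1 − power = 1 − 0.3052 = 0.6948.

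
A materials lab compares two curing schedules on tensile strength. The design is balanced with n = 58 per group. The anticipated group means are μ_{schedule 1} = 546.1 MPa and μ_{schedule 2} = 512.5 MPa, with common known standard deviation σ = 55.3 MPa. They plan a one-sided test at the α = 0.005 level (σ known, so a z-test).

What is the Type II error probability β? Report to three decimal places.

Standardized effect: d = |μ_{schedule 1} − μ_{schedule 2}| / σ = |546.1 − 512.5| / 55.3 = 0.6076
Noncentrality parameter: δ = d·√(n/2) = 0.6076 × √(58/2) = 3.2720
One-sided α = 0.005 → critical value z_{0.005} = 2.576.
Power = Φ(δ − 2.576) = Φ(0.696) = 0.7568.
Type II error: β = 1 − power = 1 − 0.7568 = 0.2432.

β ≈ 0.243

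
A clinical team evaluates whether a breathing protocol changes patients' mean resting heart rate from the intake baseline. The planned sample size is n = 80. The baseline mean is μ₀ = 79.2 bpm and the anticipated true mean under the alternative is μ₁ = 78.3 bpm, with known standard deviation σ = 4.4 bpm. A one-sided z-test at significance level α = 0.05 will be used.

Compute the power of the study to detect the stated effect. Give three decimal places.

Standardized effect: d = |μ₁ − μ₀| / σ = |78.3 − 79.2| / 4.4 = 0.2045
Noncentrality parameter: δ = d·√n = 0.2045 × √80 = 1.8295
One-sided α = 0.05 → critical value z_{0.05} = 1.645.
Power = Φ(δ − 1.645) = Φ(0.185) = 0.5733.

Power ≈ 0.573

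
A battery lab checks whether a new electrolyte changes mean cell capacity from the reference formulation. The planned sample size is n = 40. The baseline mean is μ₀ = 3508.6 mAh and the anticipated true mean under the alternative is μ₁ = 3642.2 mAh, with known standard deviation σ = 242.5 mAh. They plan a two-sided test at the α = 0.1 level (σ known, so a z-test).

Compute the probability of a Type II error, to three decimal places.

Standardized effect: d = |μ₁ − μ₀| / σ = |3642.2 − 3508.6| / 242.5 = 0.5509
Noncentrality parameter: δ = d·√n = 0.5509 × √40 = 3.4844
Critical value for a two-sided test at α = 0.1: z_{α/2} = 1.645.
Power = Φ(δ − 1.645) + Φ(−δ − 1.645) = Φ(1.840) + Φ(-5.129) = 0.9671 + 0.0000 = 0.9671.
Type II error: β = 1 − power = 1 − 0.9671 = 0.0329.

β ≈ 0.033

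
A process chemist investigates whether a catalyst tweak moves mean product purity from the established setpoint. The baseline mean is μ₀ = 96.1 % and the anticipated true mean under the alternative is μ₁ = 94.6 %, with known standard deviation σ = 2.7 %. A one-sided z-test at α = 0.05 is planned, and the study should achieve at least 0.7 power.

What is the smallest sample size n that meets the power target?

n = 16

Standardized effect: d = |μ₁ − μ₀| / σ = |94.6 − 96.1| / 2.7 = 0.5556
Set Φ(δ − 1.645) = 0.7; then δ − 1.645 = Φ⁻¹(0.7) = 0.524, giving δ = 2.169.
δ = d·√n ⇒ n = (δ/d)² = (2.169 / 0.5556)² = 15.25.
Rounding up, n = 16.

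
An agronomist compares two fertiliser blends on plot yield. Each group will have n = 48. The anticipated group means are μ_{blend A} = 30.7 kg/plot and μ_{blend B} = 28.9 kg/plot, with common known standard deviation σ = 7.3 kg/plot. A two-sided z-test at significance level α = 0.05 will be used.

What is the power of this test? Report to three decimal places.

Power ≈ 0.227

Standardized effect: d = |μ_{blend A} − μ_{blend B}| / σ = |30.7 − 28.9| / 7.3 = 0.2466
Noncentrality parameter: δ = d·√(n/2) = 0.2466 × √(48/2) = 1.2080
Two-sided α = 0.05 → critical value z_{0.025} = 1.960.
Power = Φ(δ − 1.960) + Φ(−δ − 1.960) = Φ(-0.752) + Φ(-3.168) = 0.2260 + 0.0008 = 0.2268.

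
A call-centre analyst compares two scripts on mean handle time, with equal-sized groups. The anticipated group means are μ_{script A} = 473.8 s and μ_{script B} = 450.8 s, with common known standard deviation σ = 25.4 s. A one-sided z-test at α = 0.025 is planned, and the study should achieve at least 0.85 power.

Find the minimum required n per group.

n = 22 per group

Standardized effect: d = |μ_{script A} − μ_{script B}| / σ = |473.8 − 450.8| / 25.4 = 0.9055
For power 0.85 need Φ(δ − z_{0.025}) = 0.85, so δ = z_{0.025} + z_{0.15} = 1.960 + 1.036 = 2.996.
δ = d·√(n/2) ⇒ n = 2(δ/d)² = 2 × (2.996 / 0.9055)² = 21.90.
Rounding up, n = 22 per group.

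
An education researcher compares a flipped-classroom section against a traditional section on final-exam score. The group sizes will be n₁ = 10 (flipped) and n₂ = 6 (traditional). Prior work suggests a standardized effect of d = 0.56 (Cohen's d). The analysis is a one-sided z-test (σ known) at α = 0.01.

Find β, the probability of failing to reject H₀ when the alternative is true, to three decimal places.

Noncentrality parameter: δ = d / √(1/n₁ + 1/n₂) = 0.56 / √(1/10 + 1/6) = 1.0844
Critical value for a one-sided test at α = 0.01: z_α = 2.326.
Power = Φ(δ − 2.326) = Φ(-1.242) = 0.1071.
Type II error: β = 1 − power = 1 − 0.1071 = 0.8929.

β ≈ 0.893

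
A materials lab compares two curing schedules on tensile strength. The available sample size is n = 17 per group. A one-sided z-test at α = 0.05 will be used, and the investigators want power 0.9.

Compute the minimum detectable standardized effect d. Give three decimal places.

Need Φ(δ − 1.645) = 0.9, so δ = 1.645 + 1.282 = 2.926.
δ = d·√(n/2) ⇒ d = δ/√(n/2) = 2.926/√(17/2) = 1.0037.

d ≈ 1.004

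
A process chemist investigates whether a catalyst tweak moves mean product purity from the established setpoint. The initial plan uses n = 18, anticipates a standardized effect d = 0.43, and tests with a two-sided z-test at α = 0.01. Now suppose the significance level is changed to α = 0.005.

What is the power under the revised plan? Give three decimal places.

δ = d·√n = 0.43 × √18 = 1.8243 (unchanged). New critical value: z_{0.0025} = 2.807.
Revised power = Φ(δ − 2.807) + Φ(−δ − 2.807) = Φ(-0.983) + Φ(-4.631) = 0.1629 + 0.0000 = 0.1629.

Power ≈ 0.163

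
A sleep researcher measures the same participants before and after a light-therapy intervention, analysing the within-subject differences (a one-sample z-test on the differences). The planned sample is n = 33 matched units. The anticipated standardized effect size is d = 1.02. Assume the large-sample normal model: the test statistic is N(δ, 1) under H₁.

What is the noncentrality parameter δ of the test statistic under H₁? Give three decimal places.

The noncentrality parameter scales effect size by the design's sample-size factor: δ = d·√n = 1.02 × √33 = 5.8595

δ ≈ 5.859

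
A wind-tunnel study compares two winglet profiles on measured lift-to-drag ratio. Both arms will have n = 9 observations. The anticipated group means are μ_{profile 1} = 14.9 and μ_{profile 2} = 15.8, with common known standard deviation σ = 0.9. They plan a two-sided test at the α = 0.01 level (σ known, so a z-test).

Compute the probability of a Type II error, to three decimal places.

β ≈ 0.675

Standardized effect: d = |μ_{profile 1} − μ_{profile 2}| / σ = |14.9 − 15.8| / 0.9 = 1.0000
Noncentrality parameter: δ = d·√(n/2) = 1.0000 × √(9/2) = 2.1213
Critical value for a two-sided test at α = 0.01: z_{α/2} = 2.576.
Power = Φ(δ − 2.576) + Φ(−δ − 2.576) = Φ(-0.455) + Φ(-4.697) = 0.3247 + 0.0000 = 0.3247.
Type II error: β = 1 − power = 1 − 0.3247 = 0.6753.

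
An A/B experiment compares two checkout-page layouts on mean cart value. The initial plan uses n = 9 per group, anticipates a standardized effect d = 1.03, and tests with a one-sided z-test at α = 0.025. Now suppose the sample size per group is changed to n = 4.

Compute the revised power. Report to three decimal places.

With n = 4 per group: δ = d·√(n/2) = 1.03 × √(4/2) = 1.4566. Critical value z_{0.025} = 1.960.
Revised power = P(Z > 1.960 − δ) = Φ(-0.503) = 0.3074.

Power ≈ 0.307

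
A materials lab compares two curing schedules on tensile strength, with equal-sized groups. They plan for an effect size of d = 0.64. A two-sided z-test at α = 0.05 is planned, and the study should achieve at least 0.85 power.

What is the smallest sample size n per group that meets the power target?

n = 44 per group

For power 0.85 need Φ(δ − z_{0.025}) = 0.85, so δ = z_{0.025} + z_{0.15} = 1.960 + 1.036 = 2.996.
(The Φ(−δ − z_{α/2}) term is vanishingly small for δ > 0 and is dropped in the standard sample-size formula.)
δ = d·√(n/2) ⇒ n = 2(δ/d)² = 2 × (2.996 / 0.64)² = 43.84.
Round up to the next whole unit.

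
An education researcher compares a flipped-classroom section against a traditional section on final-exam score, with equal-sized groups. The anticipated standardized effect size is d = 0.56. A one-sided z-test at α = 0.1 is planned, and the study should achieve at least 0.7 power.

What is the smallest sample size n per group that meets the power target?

n = 21 per group

For power 0.7 need Φ(δ − z_{0.1}) = 0.7, so δ = z_{0.1} + z_{0.30} = 1.282 + 0.524 = 1.806.
δ = d·√(n/2) ⇒ n = 2(δ/d)² = 2 × (1.806 / 0.56)² = 20.80.
Round up to the next whole unit.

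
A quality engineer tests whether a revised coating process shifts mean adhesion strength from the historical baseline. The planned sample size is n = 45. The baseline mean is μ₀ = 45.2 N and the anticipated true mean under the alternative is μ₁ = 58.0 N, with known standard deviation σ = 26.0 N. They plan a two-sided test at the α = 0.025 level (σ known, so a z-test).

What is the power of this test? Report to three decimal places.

Standardized effect: d = |μ₁ − μ₀| / σ = |58.0 − 45.2| / 26.0 = 0.4923
Noncentrality parameter: δ = d·√n = 0.4923 × √45 = 3.3025
Critical value for a two-sided test at α = 0.025: z_{α/2} = 2.241.
Power = Φ(δ − 2.241) + Φ(−δ − 2.241) = Φ(1.061) + Φ(-5.544) = 0.8557 + 0.0000 = 0.8557.

Power ≈ 0.856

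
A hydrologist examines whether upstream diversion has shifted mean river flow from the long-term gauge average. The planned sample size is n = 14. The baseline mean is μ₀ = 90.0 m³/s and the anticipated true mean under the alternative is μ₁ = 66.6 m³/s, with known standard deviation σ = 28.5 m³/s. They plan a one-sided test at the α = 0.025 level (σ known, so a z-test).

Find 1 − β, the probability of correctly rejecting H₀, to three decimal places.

Standardized effect: d = |μ₁ − μ₀| / σ = |66.6 − 90.0| / 28.5 = 0.8211
Noncentrality parameter: δ = d·√n = 0.8211 × √14 = 3.0721
Critical value for a one-sided test at α = 0.025: z_α = 1.960.
Power = Φ(δ − 1.960) = Φ(1.112) = 0.8670.

Power ≈ 0.867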